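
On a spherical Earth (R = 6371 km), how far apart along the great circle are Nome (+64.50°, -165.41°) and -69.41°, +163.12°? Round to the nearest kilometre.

15090 km

Δλ = 163.12 − -165.41 = 328.53°; wrapped into (−180°, 180°]: -31.47°.
Δφ = -69.41 − 64.50 = -133.91°.
a = sin²(Δφ/2) + cos φ₁ · cos φ₂ · sin²(Δλ/2) = 0.857898.
c = 2·atan2(√a, √(1−a)) = 2.36856 rad → d = 6371·c ≈ 15090.10 km.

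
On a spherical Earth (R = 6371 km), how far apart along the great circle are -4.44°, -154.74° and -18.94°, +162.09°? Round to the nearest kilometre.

Δλ = 162.09 − -154.74 = 316.83°; wrapped into (−180°, 180°]: -43.17°.
Δφ = -18.94 − -4.44 = -14.50°.
a = sin²(Δφ/2) + cos φ₁ · cos φ₂ · sin²(Δλ/2) = 0.143551.
c = 2·atan2(√a, √(1−a)) = 0.77718 rad → d = 6371·c ≈ 4951.38 km.

4951 km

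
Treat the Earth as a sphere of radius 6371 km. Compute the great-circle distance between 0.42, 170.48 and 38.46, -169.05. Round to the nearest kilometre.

4718 km

Δλ = -169.05 − 170.48 = -339.53°; wrapped into (−180°, 180°]: 20.47°.
Δφ = 38.46 − 0.42 = 38.04°.
a = sin²(Δφ/2) + cos φ₁ · cos φ₂ · sin²(Δλ/2) = 0.130931.
c = 2·atan2(√a, √(1−a)) = 0.74049 rad → d = 6371·c ≈ 4717.67 km.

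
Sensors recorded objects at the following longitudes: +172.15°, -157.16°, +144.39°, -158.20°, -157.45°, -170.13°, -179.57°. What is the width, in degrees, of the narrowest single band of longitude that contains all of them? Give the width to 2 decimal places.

58.45°

Sort the longitudes: -179.57°, -170.13°, -158.20°, -157.45°, -157.16°, +144.39°, +172.15°.
Eastward gaps between consecutive values (wrapping around): 9.44°, 11.93°, 0.75°, 0.29°, 301.55°, 27.76°, 8.28°.
Largest gap = 301.55° ⇒ minimal covering band is its complement: 360° − 301.55° = 58.45°.
Band runs from +144.39° eastward to -157.16°, crossing the antimeridian.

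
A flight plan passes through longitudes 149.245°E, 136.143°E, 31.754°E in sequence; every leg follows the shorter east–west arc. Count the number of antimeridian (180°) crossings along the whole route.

Leg 1: +149.245° → +136.143°, shortest Δλ = -13.102° (west) — does not cross 180°.
Leg 2: +136.143° → +31.754°, shortest Δλ = -104.389° (west) — does not cross 180°.
Total crossings: 0.

0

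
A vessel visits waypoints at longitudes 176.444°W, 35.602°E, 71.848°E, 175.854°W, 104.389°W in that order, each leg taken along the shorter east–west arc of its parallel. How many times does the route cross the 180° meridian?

Leg 1: -176.444° → +35.602°, shortest Δλ = -147.954° (west) — crosses 180°.
Leg 2: +35.602° → +71.848°, shortest Δλ = 36.246° (east) — does not cross 180°.
Leg 3: +71.848° → -175.854°, shortest Δλ = 112.298° (east) — crosses 180°.
Leg 4: -175.854° → -104.389°, shortest Δλ = 71.465° (east) — does not cross 180°.
Total crossings: 2.

2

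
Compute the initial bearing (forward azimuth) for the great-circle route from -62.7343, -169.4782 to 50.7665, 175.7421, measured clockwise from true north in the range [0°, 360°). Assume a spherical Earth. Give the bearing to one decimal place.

349.8°

Δλ = 175.7421 − -169.4782 = 345.2203°; wrapped into (−180°, 180°]: -14.7797°.
θ = atan2( sin Δλ · cos φ₂ , cos φ₁ · sin φ₂ − sin φ₁ · cos φ₂ · cos Δλ )
  = atan2(-0.16135, 0.89845) = -10.181° → normalised to [0°, 360°): 349.819°.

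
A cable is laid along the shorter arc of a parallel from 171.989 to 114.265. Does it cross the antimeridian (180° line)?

Signed shortest Δλ = ((114.265 − 171.989 + 180) mod 360) − 180 = -57.724°.
Going west by 57.724° from +171.989° reaches +114.265° without touching 180°.

No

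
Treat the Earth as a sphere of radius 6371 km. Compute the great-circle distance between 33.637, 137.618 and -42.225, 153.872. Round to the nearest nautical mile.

Δλ = 153.872 − 137.618 = 16.254°.
Δφ = -42.225 − 33.637 = -75.862°.
a = sin²(Δφ/2) + cos φ₁ · cos φ₂ · sin²(Δλ/2) = 0.390192.
c = 2·atan2(√a, √(1−a)) = 1.34938 rad → d = 6371·c ≈ 8596.87 km ≈ 4641.94 nmi.

4642 nmi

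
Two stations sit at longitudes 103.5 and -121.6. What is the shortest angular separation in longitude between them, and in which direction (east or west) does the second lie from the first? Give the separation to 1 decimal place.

Raw difference: -121.6 − 103.5 = -225.1°.
Normalise into (−180°, 180°]: -225.1° + 360° = 134.9°.
Positive ⇒ the second point lies to the east; separation 134.9°.

134.9° east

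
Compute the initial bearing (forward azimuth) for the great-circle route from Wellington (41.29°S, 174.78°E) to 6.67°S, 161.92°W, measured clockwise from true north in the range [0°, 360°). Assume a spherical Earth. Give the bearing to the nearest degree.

37°

Δλ = -161.92 − 174.78 = -336.70°; wrapped into (−180°, 180°]: 23.30°.
θ = atan2( sin Δλ · cos φ₂ , cos φ₁ · sin φ₂ − sin φ₁ · cos φ₂ · cos Δλ )
  = atan2(0.39287, 0.51468) = 37.355° → normalised to [0°, 360°): 37.355°.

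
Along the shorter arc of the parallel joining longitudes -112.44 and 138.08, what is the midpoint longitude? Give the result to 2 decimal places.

-167.18°

Signed shortest Δλ from -112.44° to +138.08° is -109.48°.
Midpoint longitude = -112.44° + (-109.48°)/2 = -112.44° − 54.74° = -167.18°.
(The naïve average (-112.44 + +138.08)/2 = 12.82° is on the wrong side of the globe.)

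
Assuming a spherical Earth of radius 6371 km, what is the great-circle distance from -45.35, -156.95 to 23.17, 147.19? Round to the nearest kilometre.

Δλ = 147.19 − -156.95 = 304.14°; wrapped into (−180°, 180°]: -55.86°.
Δφ = 23.17 − -45.35 = 68.52°.
a = sin²(Δφ/2) + cos φ₁ · cos φ₂ · sin²(Δλ/2) = 0.458658.
c = 2·atan2(√a, √(1−a)) = 1.48802 rad → d = 6371·c ≈ 9480.17 km.

9480 km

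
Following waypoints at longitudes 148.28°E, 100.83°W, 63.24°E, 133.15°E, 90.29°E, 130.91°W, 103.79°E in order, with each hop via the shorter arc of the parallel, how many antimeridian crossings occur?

3

Leg 1: +148.28° → -100.83°, shortest Δλ = 110.89° (east) — crosses 180°.
Leg 2: -100.83° → +63.24°, shortest Δλ = 164.07° (east) — does not cross 180°.
Leg 3: +63.24° → +133.15°, shortest Δλ = 69.91° (east) — does not cross 180°.
Leg 4: +133.15° → +90.29°, shortest Δλ = -42.86° (west) — does not cross 180°.
Leg 5: +90.29° → -130.91°, shortest Δλ = 138.8° (east) — crosses 180°.
Leg 6: -130.91° → +103.79°, shortest Δλ = -125.3° (west) — crosses 180°.
Total crossings: 3.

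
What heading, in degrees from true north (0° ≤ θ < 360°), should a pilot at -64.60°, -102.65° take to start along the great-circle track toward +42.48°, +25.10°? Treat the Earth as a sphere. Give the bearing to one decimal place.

101.5°

Δλ = 25.10 − -102.65 = 127.75°.
θ = atan2( sin Δλ · cos φ₂ , cos φ₁ · sin φ₂ − sin φ₁ · cos φ₂ · cos Δλ )
  = atan2(0.58314, -0.11820) = 101.458° → normalised to [0°, 360°): 101.458°.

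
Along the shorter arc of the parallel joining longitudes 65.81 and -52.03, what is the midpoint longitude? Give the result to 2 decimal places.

+6.89°

Signed shortest Δλ from +65.81° to -52.03° is -117.84°.
Midpoint longitude = +65.81° + (-117.84°)/2 = +65.81° − 58.92° = +6.89°.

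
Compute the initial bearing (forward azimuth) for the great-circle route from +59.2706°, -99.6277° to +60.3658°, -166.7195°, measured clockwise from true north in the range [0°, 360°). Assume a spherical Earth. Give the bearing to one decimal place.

301.5°

Δλ = -166.7195 − -99.6277 = -67.0918°.
θ = atan2( sin Δλ · cos φ₂ , cos φ₁ · sin φ₂ − sin φ₁ · cos φ₂ · cos Δλ )
  = atan2(-0.45546, 0.27870) = -58.537° → normalised to [0°, 360°): 301.463°.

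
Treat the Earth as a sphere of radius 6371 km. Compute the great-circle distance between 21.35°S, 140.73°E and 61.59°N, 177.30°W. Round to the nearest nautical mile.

5372 nmi

Δλ = -177.30 − 140.73 = -318.03°; wrapped into (−180°, 180°]: 41.97°.
Δφ = 61.59 − -21.35 = 82.94°.
a = sin²(Δφ/2) + cos φ₁ · cos φ₂ · sin²(Δλ/2) = 0.495378.
c = 2·atan2(√a, √(1−a)) = 1.56155 rad → d = 6371·c ≈ 9948.65 km ≈ 5371.84 nmi.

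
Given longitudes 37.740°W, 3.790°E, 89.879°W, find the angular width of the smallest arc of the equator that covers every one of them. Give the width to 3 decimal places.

Sort the longitudes: -89.879°, -37.740°, +3.790°.
Eastward gaps between consecutive values (wrapping around): 52.139°, 41.530°, 266.331°.
Largest gap = 266.331° ⇒ minimal covering band is its complement: 360° − 266.331° = 93.669°.
Band runs from -89.879° eastward to +3.790°.

93.669°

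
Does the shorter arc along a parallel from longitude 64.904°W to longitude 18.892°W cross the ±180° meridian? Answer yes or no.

No

Signed shortest Δλ = ((-18.892 − -64.904 + 180) mod 360) − 180 = 46.012°.
Going east by 46.012° from -64.904° reaches -18.892° without touching 180°.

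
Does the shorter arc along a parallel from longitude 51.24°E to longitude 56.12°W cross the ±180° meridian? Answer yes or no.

Signed shortest Δλ = ((-56.12 − 51.24 + 180) mod 360) − 180 = -107.36°.
Going west by 107.36° from +51.24° reaches -56.12° without touching 180°.

No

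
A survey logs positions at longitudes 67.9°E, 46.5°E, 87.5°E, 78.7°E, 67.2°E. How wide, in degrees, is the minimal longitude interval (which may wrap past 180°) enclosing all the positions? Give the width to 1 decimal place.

41.0°

Sort the longitudes: +46.5°, +67.2°, +67.9°, +78.7°, +87.5°.
Eastward gaps between consecutive values (wrapping around): 20.7°, 0.7°, 10.8°, 8.8°, 319.0°.
Largest gap = 319.0° ⇒ minimal covering band is its complement: 360° − 319.0° = 41.0°.
Band runs from +46.5° eastward to +87.5°.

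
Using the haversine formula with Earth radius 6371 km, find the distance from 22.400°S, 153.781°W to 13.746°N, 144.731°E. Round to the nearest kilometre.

Δλ = 144.731 − -153.781 = 298.512°; wrapped into (−180°, 180°]: -61.488°.
Δφ = 13.746 − -22.400 = 36.146°.
a = sin²(Δφ/2) + cos φ₁ · cos φ₂ · sin²(Δλ/2) = 0.330932.
c = 2·atan2(√a, √(1−a)) = 1.22586 rad → d = 6371·c ≈ 7809.96 km.

7810 km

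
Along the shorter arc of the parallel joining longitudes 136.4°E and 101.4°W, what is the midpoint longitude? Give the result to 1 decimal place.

162.5°W

Signed shortest Δλ from +136.4° to -101.4° is +122.2°.
Midpoint longitude = +136.4° + (+122.2°)/2 = +136.4° + 61.1° = +197.5°.
Normalise into (−180°, 180°]: -162.5°.
(The naïve average (+136.4 + -101.4)/2 = 17.5° is on the wrong side of the globe.)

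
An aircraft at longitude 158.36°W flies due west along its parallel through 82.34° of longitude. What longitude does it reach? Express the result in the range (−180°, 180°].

119.30°E

Start at -158.36°; shift −82.34° → -240.70°.
-240.70° lies outside (−180°, 180°]; add 360° → +119.30°.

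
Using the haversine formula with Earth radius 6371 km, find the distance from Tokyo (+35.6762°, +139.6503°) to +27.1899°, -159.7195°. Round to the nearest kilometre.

Δλ = -159.7195 − 139.6503 = -299.3698°; wrapped into (−180°, 180°]: 60.6302°.
Δφ = 27.1899 − 35.6762 = -8.4863°.
a = sin²(Δφ/2) + cos φ₁ · cos φ₂ · sin²(Δλ/2) = 0.189567.
c = 2·atan2(√a, √(1−a)) = 0.90095 rad → d = 6371·c ≈ 5739.95 km.

5740 km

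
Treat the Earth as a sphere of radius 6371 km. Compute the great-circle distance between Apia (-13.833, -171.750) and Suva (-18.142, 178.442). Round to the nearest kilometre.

Δλ = 178.442 − -171.750 = 350.192°; wrapped into (−180°, 180°]: -9.808°.
Δφ = -18.142 − -13.833 = -4.309°.
a = sin²(Δφ/2) + cos φ₁ · cos φ₂ · sin²(Δλ/2) = 0.008157.
c = 2·atan2(√a, √(1−a)) = 0.18087 rad → d = 6371·c ≈ 1152.35 km.

1152 km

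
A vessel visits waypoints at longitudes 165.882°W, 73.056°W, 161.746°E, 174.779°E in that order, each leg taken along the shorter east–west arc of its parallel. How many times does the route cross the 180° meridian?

Leg 1: -165.882° → -73.056°, shortest Δλ = 92.826° (east) — does not cross 180°.
Leg 2: -73.056° → +161.746°, shortest Δλ = -125.198° (west) — crosses 180°.
Leg 3: +161.746° → +174.779°, shortest Δλ = 13.033° (east) — does not cross 180°.
Total crossings: 1.

1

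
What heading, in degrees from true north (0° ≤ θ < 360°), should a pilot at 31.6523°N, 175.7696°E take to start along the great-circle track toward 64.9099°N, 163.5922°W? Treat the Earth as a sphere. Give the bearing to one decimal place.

14.9°

Δλ = -163.5922 − 175.7696 = -339.3618°; wrapped into (−180°, 180°]: 20.6382°.
θ = atan2( sin Δλ · cos φ₂ , cos φ₁ · sin φ₂ − sin φ₁ · cos φ₂ · cos Δλ )
  = atan2(0.14946, 0.56268) = 14.875° → normalised to [0°, 360°): 14.875°.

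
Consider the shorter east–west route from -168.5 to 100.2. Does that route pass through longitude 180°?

Naïve |100.2 − -168.5| = 268.7° > 180°, so the shorter arc goes the other way round — across 180°.
Signed shortest Δλ = ((100.2 − -168.5 + 180) mod 360) − 180 = -91.3°.
Going west by 91.3° from -168.5° passes through 180° before reaching +100.2°.

Yes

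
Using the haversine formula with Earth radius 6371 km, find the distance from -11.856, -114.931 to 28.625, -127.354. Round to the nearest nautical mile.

2535 nmi

Δλ = -127.354 − -114.931 = -12.423°.
Δφ = 28.625 − -11.856 = 40.481°.
a = sin²(Δφ/2) + cos φ₁ · cos φ₂ · sin²(Δλ/2) = 0.129746.
c = 2·atan2(√a, √(1−a)) = 0.73697 rad → d = 6371·c ≈ 4695.24 km ≈ 2535.23 nmi.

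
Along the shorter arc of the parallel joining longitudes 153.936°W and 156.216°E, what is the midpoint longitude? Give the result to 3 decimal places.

Signed shortest Δλ from -153.936° to +156.216° is -49.848°.
Midpoint longitude = -153.936° + (-49.848°)/2 = -153.936° − 24.924° = -178.860°.
(The naïve average (-153.936 + +156.216)/2 = 1.14° is on the wrong side of the globe.)

178.860°W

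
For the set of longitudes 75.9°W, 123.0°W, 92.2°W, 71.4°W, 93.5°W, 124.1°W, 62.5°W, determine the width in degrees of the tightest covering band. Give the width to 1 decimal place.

61.6°

Sort the longitudes: -124.1°, -123.0°, -93.5°, -92.2°, -75.9°, -71.4°, -62.5°.
Eastward gaps between consecutive values (wrapping around): 1.1°, 29.5°, 1.3°, 16.3°, 4.5°, 8.9°, 298.4°.
Largest gap = 298.4° ⇒ minimal covering band is its complement: 360° − 298.4° = 61.6°.
Band runs from -124.1° eastward to -62.5°.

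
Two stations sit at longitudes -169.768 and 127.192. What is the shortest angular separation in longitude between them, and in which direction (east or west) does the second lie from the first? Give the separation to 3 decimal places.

63.040° west

Raw difference: 127.192 − -169.768 = 296.96°.
Normalise into (−180°, 180°]: 296.96° − 360° = -63.04°.
Negative ⇒ the second point lies to the west; separation 63.040°.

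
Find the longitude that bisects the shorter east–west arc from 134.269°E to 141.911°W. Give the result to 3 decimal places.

Signed shortest Δλ from +134.269° to -141.911° is +83.820°.
Midpoint longitude = +134.269° + (+83.820°)/2 = +134.269° + 41.910° = +176.179°.
(The naïve average (+134.269 + -141.911)/2 = -3.821° is on the wrong side of the globe.)

176.179°E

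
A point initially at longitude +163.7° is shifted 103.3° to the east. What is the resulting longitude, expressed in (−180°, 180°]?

Start at +163.7°; shift +103.3° → +267.0°.
+267.0° lies outside (−180°, 180°]; subtract 360° → -93.0°.

-93.0°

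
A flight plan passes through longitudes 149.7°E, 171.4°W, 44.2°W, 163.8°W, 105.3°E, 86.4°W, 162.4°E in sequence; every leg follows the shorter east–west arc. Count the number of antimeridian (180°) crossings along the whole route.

Leg 1: +149.7° → -171.4°, shortest Δλ = 38.9° (east) — crosses 180°.
Leg 2: -171.4° → -44.2°, shortest Δλ = 127.2° (east) — does not cross 180°.
Leg 3: -44.2° → -163.8°, shortest Δλ = -119.6° (west) — does not cross 180°.
Leg 4: -163.8° → +105.3°, shortest Δλ = -90.9° (west) — crosses 180°.
Leg 5: +105.3° → -86.4°, shortest Δλ = 168.3° (east) — crosses 180°.
Leg 6: -86.4° → +162.4°, shortest Δλ = -111.2° (west) — crosses 180°.
Total crossings: 4.

4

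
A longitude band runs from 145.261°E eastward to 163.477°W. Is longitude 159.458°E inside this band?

Yes

Band width going east from +145.261° to -163.477°: ((-163.477 − 145.261) mod 360) = 51.262°.
Offset of +159.458° east of the west edge: ((159.458 − 145.261) mod 360) = 14.197°.
14.197° ≤ 51.262° ⇒ inside.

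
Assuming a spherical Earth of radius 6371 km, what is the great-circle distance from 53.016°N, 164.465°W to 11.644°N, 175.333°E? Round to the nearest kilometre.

4940 km

Δλ = 175.333 − -164.465 = 339.798°; wrapped into (−180°, 180°]: -20.202°.
Δφ = 11.644 − 53.016 = -41.372°.
a = sin²(Δφ/2) + cos φ₁ · cos φ₂ · sin²(Δλ/2) = 0.142907.
c = 2·atan2(√a, √(1−a)) = 0.77534 rad → d = 6371·c ≈ 4939.66 km.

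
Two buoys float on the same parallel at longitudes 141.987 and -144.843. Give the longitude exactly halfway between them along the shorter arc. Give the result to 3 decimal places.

Signed shortest Δλ from +141.987° to -144.843° is +73.170°.
Midpoint longitude = +141.987° + (+73.170°)/2 = +141.987° + 36.585° = +178.572°.
(The naïve average (+141.987 + -144.843)/2 = -1.428° is on the wrong side of the globe.)

+178.572°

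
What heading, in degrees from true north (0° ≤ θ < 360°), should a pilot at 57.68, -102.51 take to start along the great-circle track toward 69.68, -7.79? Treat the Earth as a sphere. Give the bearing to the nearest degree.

Δλ = -7.79 − -102.51 = 94.72°.
θ = atan2( sin Δλ · cos φ₂ , cos φ₁ · sin φ₂ − sin φ₁ · cos φ₂ · cos Δλ )
  = atan2(0.34609, 0.52552) = 33.367° → normalised to [0°, 360°): 33.367°.

33°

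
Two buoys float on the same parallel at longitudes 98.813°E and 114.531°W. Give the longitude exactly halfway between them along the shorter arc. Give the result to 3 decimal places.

172.141°E

Signed shortest Δλ from +98.813° to -114.531° is +146.656°.
Midpoint longitude = +98.813° + (+146.656°)/2 = +98.813° + 73.328° = +172.141°.
(The naïve average (+98.813 + -114.531)/2 = -7.859° is on the wrong side of the globe.)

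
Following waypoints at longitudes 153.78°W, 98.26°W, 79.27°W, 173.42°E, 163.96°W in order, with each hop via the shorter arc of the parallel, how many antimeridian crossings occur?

2

Leg 1: -153.78° → -98.26°, shortest Δλ = 55.52° (east) — does not cross 180°.
Leg 2: -98.26° → -79.27°, shortest Δλ = 18.99° (east) — does not cross 180°.
Leg 3: -79.27° → +173.42°, shortest Δλ = -107.31° (west) — crosses 180°.
Leg 4: +173.42° → -163.96°, shortest Δλ = 22.62° (east) — crosses 180°.
Total crossings: 2.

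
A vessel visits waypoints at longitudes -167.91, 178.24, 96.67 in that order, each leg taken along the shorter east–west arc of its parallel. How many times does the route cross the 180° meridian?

1

Leg 1: -167.91° → +178.24°, shortest Δλ = -13.85° (west) — crosses 180°.
Leg 2: +178.24° → +96.67°, shortest Δλ = -81.57° (west) — does not cross 180°.
Total crossings: 1.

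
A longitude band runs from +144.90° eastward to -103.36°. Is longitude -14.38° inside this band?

Band width going east from +144.90° to -103.36°: ((-103.36 − 144.90) mod 360) = 111.74°.
Offset of -14.38° east of the west edge: ((-14.38 − 144.90) mod 360) = 200.72°.
200.72° > 111.74° ⇒ outside.

No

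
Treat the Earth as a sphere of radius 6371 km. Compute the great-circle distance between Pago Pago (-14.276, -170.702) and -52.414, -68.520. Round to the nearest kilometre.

9557 km

Δλ = -68.520 − -170.702 = 102.182°.
Δφ = -52.414 − -14.276 = -38.138°.
a = sin²(Δφ/2) + cos φ₁ · cos φ₂ · sin²(Δλ/2) = 0.464663.
c = 2·atan2(√a, √(1−a)) = 1.50006 rad → d = 6371·c ≈ 9556.90 km.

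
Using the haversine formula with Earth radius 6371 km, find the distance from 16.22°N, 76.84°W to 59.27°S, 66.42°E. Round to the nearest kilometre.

14377 km

Δλ = 66.42 − -76.84 = 143.26°.
Δφ = -59.27 − 16.22 = -75.49°.
a = sin²(Δφ/2) + cos φ₁ · cos φ₂ · sin²(Δλ/2) = 0.816647.
c = 2·atan2(√a, √(1−a)) = 2.25660 rad → d = 6371·c ≈ 14376.79 km.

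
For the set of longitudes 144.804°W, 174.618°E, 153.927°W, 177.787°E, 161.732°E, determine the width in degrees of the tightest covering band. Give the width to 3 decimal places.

53.464°

Sort the longitudes: -153.927°, -144.804°, +161.732°, +174.618°, +177.787°.
Eastward gaps between consecutive values (wrapping around): 9.123°, 306.536°, 12.886°, 3.169°, 28.286°.
Largest gap = 306.536° ⇒ minimal covering band is its complement: 360° − 306.536° = 53.464°.
Band runs from +161.732° eastward to -144.804°, crossing the antimeridian.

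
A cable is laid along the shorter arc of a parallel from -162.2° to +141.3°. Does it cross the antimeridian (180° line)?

Naïve |141.3 − -162.2| = 303.5° > 180°, so the shorter arc goes the other way round — across 180°.
Signed shortest Δλ = ((141.3 − -162.2 + 180) mod 360) − 180 = -56.5°.
Going west by 56.5° from -162.2° passes through 180° before reaching +141.3°.

Yes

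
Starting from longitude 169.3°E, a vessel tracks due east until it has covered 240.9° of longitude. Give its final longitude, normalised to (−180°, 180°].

50.2°E

Start at +169.3°; shift +240.9° → +410.2°.
+410.2° lies outside (−180°, 180°]; subtract 360° → +50.2°.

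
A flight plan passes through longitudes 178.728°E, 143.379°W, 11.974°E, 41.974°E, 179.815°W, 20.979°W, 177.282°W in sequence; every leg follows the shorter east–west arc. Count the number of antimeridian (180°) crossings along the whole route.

2

Leg 1: +178.728° → -143.379°, shortest Δλ = 37.893° (east) — crosses 180°.
Leg 2: -143.379° → +11.974°, shortest Δλ = 155.353° (east) — does not cross 180°.
Leg 3: +11.974° → +41.974°, shortest Δλ = 30.0° (east) — does not cross 180°.
Leg 4: +41.974° → -179.815°, shortest Δλ = 138.211° (east) — crosses 180°.
Leg 5: -179.815° → -20.979°, shortest Δλ = 158.836° (east) — does not cross 180°.
Leg 6: -20.979° → -177.282°, shortest Δλ = -156.303° (west) — does not cross 180°.
Total crossings: 2.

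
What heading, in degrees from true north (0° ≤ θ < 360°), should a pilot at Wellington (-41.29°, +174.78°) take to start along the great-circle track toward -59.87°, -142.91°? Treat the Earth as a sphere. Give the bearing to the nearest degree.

140°

Δλ = -142.91 − 174.78 = -317.69°; wrapped into (−180°, 180°]: 42.31°.
θ = atan2( sin Δλ · cos φ₂ , cos φ₁ · sin φ₂ − sin φ₁ · cos φ₂ · cos Δλ )
  = atan2(0.33789, -0.40491) = 140.155° → normalised to [0°, 360°): 140.155°.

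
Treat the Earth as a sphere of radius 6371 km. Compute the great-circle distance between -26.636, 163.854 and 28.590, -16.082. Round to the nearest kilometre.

19798 km

Δλ = -16.082 − 163.854 = -179.936°.
Δφ = 28.590 − -26.636 = 55.226°.
a = sin²(Δφ/2) + cos φ₁ · cos φ₂ · sin²(Δλ/2) = 0.999709.
c = 2·atan2(√a, √(1−a)) = 3.10747 rad → d = 6371·c ≈ 19797.72 km.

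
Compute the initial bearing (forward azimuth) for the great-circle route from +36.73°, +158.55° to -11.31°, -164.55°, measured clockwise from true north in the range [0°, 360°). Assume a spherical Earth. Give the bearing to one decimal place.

136.8°

Δλ = -164.55 − 158.55 = -323.10°; wrapped into (−180°, 180°]: 36.90°.
θ = atan2( sin Δλ · cos φ₂ , cos φ₁ · sin φ₂ − sin φ₁ · cos φ₂ · cos Δλ )
  = atan2(0.58876, -0.62614) = 136.762° → normalised to [0°, 360°): 136.762°.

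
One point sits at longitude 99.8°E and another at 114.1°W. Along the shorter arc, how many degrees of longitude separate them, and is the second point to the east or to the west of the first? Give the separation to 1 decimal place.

Raw difference: -114.1 − 99.8 = -213.9°.
Normalise into (−180°, 180°]: -213.9° + 360° = 146.1°.
Positive ⇒ the second point lies to the east; separation 146.1°.

146.1° east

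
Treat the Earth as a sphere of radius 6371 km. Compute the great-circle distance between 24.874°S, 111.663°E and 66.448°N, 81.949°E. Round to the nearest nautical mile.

5647 nmi

Δλ = 81.949 − 111.663 = -29.714°.
Δφ = 66.448 − -24.874 = 91.322°.
a = sin²(Δφ/2) + cos φ₁ · cos φ₂ · sin²(Δλ/2) = 0.535369.
c = 2·atan2(√a, √(1−a)) = 1.64159 rad → d = 6371·c ≈ 10458.59 km ≈ 5647.19 nmi.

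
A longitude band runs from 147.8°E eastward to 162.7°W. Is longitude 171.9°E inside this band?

Band width going east from +147.8° to -162.7°: ((-162.7 − 147.8) mod 360) = 49.5°.
Offset of +171.9° east of the west edge: ((171.9 − 147.8) mod 360) = 24.1°.
24.1° ≤ 49.5° ⇒ inside.

Yes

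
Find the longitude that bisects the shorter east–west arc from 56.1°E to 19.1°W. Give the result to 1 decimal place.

Signed shortest Δλ from +56.1° to -19.1° is -75.2°.
Midpoint longitude = +56.1° + (-75.2°)/2 = +56.1° − 37.6° = +18.5°.

18.5°E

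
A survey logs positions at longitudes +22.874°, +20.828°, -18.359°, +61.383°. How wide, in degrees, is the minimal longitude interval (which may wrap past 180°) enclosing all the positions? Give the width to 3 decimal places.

Sort the longitudes: -18.359°, +20.828°, +22.874°, +61.383°.
Eastward gaps between consecutive values (wrapping around): 39.187°, 2.046°, 38.509°, 280.258°.
Largest gap = 280.258° ⇒ minimal covering band is its complement: 360° − 280.258° = 79.742°.
Band runs from -18.359° eastward to +61.383°.

79.742°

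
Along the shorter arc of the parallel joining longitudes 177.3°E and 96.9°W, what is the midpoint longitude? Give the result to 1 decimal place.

139.8°W

Signed shortest Δλ from +177.3° to -96.9° is +85.8°.
Midpoint longitude = +177.3° + (+85.8°)/2 = +177.3° + 42.9° = +220.2°.
Normalise into (−180°, 180°]: -139.8°.
(The naïve average (+177.3 + -96.9)/2 = 40.2° is on the wrong side of the globe.)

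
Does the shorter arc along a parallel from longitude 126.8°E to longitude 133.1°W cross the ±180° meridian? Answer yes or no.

Naïve |-133.1 − 126.8| = 259.9° > 180°, so the shorter arc goes the other way round — across 180°.
Signed shortest Δλ = ((-133.1 − 126.8 + 180) mod 360) − 180 = 100.1°.
Going east by 100.1° from +126.8° passes through 180° before reaching -133.1°.

Yes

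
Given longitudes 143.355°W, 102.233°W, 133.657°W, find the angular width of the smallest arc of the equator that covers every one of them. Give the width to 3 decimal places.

Sort the longitudes: -143.355°, -133.657°, -102.233°.
Eastward gaps between consecutive values (wrapping around): 9.698°, 31.424°, 318.878°.
Largest gap = 318.878° ⇒ minimal covering band is its complement: 360° − 318.878° = 41.122°.
Band runs from -143.355° eastward to -102.233°.

41.122°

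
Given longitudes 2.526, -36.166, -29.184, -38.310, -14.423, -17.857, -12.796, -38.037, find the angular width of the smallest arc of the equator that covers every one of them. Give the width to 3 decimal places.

Sort the longitudes: -38.310°, -38.037°, -36.166°, -29.184°, -17.857°, -14.423°, -12.796°, +2.526°.
Eastward gaps between consecutive values (wrapping around): 0.273°, 1.871°, 6.982°, 11.327°, 3.434°, 1.627°, 15.322°, 319.164°.
Largest gap = 319.164° ⇒ minimal covering band is its complement: 360° − 319.164° = 40.836°.
Band runs from -38.310° eastward to +2.526°.

40.836°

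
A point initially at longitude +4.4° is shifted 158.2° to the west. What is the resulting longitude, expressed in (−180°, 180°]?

Start at +4.4°; shift −158.2° → -153.8°.
-153.8° already lies in (−180°, 180°].

-153.8°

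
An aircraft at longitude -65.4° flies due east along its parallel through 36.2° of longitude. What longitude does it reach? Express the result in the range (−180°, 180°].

Start at -65.4°; shift +36.2° → -29.2°.
-29.2° already lies in (−180°, 180°].

-29.2°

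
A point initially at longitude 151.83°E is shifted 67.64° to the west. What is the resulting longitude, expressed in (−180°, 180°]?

84.19°E

Start at +151.83°; shift −67.64° → +84.19°.
+84.19° already lies in (−180°, 180°].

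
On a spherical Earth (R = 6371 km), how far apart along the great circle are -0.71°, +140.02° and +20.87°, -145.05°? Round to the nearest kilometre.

8473 km

Δλ = -145.05 − 140.02 = -285.07°; wrapped into (−180°, 180°]: 74.93°.
Δφ = 20.87 − -0.71 = 21.58°.
a = sin²(Δφ/2) + cos φ₁ · cos φ₂ · sin²(Δλ/2) = 0.380746.
c = 2·atan2(√a, √(1−a)) = 1.32997 rad → d = 6371·c ≈ 8473.22 km.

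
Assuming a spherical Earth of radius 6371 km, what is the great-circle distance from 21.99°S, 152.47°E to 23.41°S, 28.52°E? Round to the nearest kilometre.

12126 km

Δλ = 28.52 − 152.47 = -123.95°.
Δφ = -23.41 − -21.99 = -1.42°.
a = sin²(Δφ/2) + cos φ₁ · cos φ₂ · sin²(Δλ/2) = 0.663222.
c = 2·atan2(√a, √(1−a)) = 1.90334 rad → d = 6371·c ≈ 12126.15 km.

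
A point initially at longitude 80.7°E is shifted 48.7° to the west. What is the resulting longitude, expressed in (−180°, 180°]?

32.0°E

Start at +80.7°; shift −48.7° → +32.0°.
+32.0° already lies in (−180°, 180°].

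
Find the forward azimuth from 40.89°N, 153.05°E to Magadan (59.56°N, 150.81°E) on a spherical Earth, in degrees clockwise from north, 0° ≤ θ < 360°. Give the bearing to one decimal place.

356.5°

Δλ = 150.81 − 153.05 = -2.24°.
θ = atan2( sin Δλ · cos φ₂ , cos φ₁ · sin φ₂ − sin φ₁ · cos φ₂ · cos Δλ )
  = atan2(-0.01980, 0.32037) = -3.537° → normalised to [0°, 360°): 356.463°.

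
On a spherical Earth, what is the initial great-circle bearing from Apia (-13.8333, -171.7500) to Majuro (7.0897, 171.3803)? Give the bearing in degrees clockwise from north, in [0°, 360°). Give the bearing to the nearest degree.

Δλ = 171.3803 − -171.7500 = 343.1303°; wrapped into (−180°, 180°]: -16.8697°.
θ = atan2( sin Δλ · cos φ₂ , cos φ₁ · sin φ₂ − sin φ₁ · cos φ₂ · cos Δλ )
  = atan2(-0.28798, 0.34690) = -39.697° → normalised to [0°, 360°): 320.303°.

320°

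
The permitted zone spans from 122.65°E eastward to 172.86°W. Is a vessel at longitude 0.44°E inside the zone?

No

Band width going east from +122.65° to -172.86°: ((-172.86 − 122.65) mod 360) = 64.49°.
Offset of +0.44° east of the west edge: ((0.44 − 122.65) mod 360) = 237.79°.
237.79° > 64.49° ⇒ outside.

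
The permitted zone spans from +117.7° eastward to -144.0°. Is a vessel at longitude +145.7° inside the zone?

Band width going east from +117.7° to -144.0°: ((-144.0 − 117.7) mod 360) = 98.3°.
Offset of +145.7° east of the west edge: ((145.7 − 117.7) mod 360) = 28.0°.
28.0° ≤ 98.3° ⇒ inside.

Yes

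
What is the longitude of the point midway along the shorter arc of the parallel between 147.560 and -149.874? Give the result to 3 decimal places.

+178.843°

Signed shortest Δλ from +147.560° to -149.874° is +62.566°.
Midpoint longitude = +147.560° + (+62.566°)/2 = +147.560° + 31.283° = +178.843°.
(The naïve average (+147.560 + -149.874)/2 = -1.157° is on the wrong side of the globe.)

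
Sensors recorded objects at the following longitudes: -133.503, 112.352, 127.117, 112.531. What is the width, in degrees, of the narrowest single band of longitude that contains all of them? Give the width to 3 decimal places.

114.145°

Sort the longitudes: -133.503°, +112.352°, +112.531°, +127.117°.
Eastward gaps between consecutive values (wrapping around): 245.855°, 0.179°, 14.586°, 99.380°.
Largest gap = 245.855° ⇒ minimal covering band is its complement: 360° − 245.855° = 114.145°.
Band runs from +112.352° eastward to -133.503°, crossing the antimeridian.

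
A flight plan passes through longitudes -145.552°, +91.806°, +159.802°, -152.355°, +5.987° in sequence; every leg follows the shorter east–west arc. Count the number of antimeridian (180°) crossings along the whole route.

2

Leg 1: -145.552° → +91.806°, shortest Δλ = -122.642° (west) — crosses 180°.
Leg 2: +91.806° → +159.802°, shortest Δλ = 67.996° (east) — does not cross 180°.
Leg 3: +159.802° → -152.355°, shortest Δλ = 47.843° (east) — crosses 180°.
Leg 4: -152.355° → +5.987°, shortest Δλ = 158.342° (east) — does not cross 180°.
Total crossings: 2.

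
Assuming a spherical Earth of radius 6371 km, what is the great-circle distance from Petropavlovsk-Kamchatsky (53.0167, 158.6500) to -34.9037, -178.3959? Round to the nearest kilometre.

10025 km

Δλ = -178.3959 − 158.6500 = -337.0459°; wrapped into (−180°, 180°]: 22.9541°.
Δφ = -34.9037 − 53.0167 = -87.9204°.
a = sin²(Δφ/2) + cos φ₁ · cos φ₂ · sin²(Δλ/2) = 0.501389.
c = 2·atan2(√a, √(1−a)) = 1.57357 rad → d = 6371·c ≈ 10025.24 km.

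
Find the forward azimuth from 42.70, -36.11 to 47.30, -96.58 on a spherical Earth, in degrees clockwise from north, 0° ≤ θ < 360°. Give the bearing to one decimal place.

Δλ = -96.58 − -36.11 = -60.47°.
θ = atan2( sin Δλ · cos φ₂ , cos φ₁ · sin φ₂ − sin φ₁ · cos φ₂ · cos Δλ )
  = atan2(-0.59007, 0.31342) = -62.024° → normalised to [0°, 360°): 297.976°.

298.0°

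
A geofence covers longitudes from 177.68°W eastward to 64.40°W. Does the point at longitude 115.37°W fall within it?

Yes

Band width going east from -177.68° to -64.40°: ((-64.40 − -177.68) mod 360) = 113.28°.
Offset of -115.37° east of the west edge: ((-115.37 − -177.68) mod 360) = 62.31°.
62.31° ≤ 113.28° ⇒ inside.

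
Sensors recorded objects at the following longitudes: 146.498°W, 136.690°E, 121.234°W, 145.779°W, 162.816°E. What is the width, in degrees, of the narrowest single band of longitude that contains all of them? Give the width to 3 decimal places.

102.076°

Sort the longitudes: -146.498°, -145.779°, -121.234°, +136.690°, +162.816°.
Eastward gaps between consecutive values (wrapping around): 0.719°, 24.545°, 257.924°, 26.126°, 50.686°.
Largest gap = 257.924° ⇒ minimal covering band is its complement: 360° − 257.924° = 102.076°.
Band runs from +136.690° eastward to -121.234°, crossing the antimeridian.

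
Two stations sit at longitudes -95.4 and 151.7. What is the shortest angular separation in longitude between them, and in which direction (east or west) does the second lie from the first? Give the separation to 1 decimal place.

112.9° west

Raw difference: 151.7 − -95.4 = 247.1°.
Normalise into (−180°, 180°]: 247.1° − 360° = -112.9°.
Negative ⇒ the second point lies to the west; separation 112.9°.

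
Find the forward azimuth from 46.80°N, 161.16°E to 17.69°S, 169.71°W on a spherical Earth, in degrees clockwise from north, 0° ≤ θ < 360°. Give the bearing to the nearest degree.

150°

Δλ = -169.71 − 161.16 = -330.87°; wrapped into (−180°, 180°]: 29.13°.
θ = atan2( sin Δλ · cos φ₂ , cos φ₁ · sin φ₂ − sin φ₁ · cos φ₂ · cos Δλ )
  = atan2(0.46377, -0.81467) = 150.348° → normalised to [0°, 360°): 150.348°.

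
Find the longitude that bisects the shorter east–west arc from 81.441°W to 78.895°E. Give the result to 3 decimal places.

Signed shortest Δλ from -81.441° to +78.895° is +160.336°.
Midpoint longitude = -81.441° + (+160.336°)/2 = -81.441° + 80.168° = -1.273°.

1.273°W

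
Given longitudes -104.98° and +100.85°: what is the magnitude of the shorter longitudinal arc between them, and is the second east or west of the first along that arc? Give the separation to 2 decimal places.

154.17° west

Raw difference: 100.85 − -104.98 = 205.83°.
Normalise into (−180°, 180°]: 205.83° − 360° = -154.17°.
Negative ⇒ the second point lies to the west; separation 154.17°.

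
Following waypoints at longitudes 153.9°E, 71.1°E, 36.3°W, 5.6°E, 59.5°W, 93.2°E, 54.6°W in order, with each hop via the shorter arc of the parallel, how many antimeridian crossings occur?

Leg 1: +153.9° → +71.1°, shortest Δλ = -82.8° (west) — does not cross 180°.
Leg 2: +71.1° → -36.3°, shortest Δλ = -107.4° (west) — does not cross 180°.
Leg 3: -36.3° → +5.6°, shortest Δλ = 41.9° (east) — does not cross 180°.
Leg 4: +5.6° → -59.5°, shortest Δλ = -65.1° (west) — does not cross 180°.
Leg 5: -59.5° → +93.2°, shortest Δλ = 152.7° (east) — does not cross 180°.
Leg 6: +93.2° → -54.6°, shortest Δλ = -147.8° (west) — does not cross 180°.
Total crossings: 0.

0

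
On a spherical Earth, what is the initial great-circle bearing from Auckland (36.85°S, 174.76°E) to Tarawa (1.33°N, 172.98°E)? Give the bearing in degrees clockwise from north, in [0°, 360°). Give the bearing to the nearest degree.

Δλ = 172.98 − 174.76 = -1.78°.
θ = atan2( sin Δλ · cos φ₂ , cos φ₁ · sin φ₂ − sin φ₁ · cos φ₂ · cos Δλ )
  = atan2(-0.03105, 0.61784) = -2.877° → normalised to [0°, 360°): 357.123°.

357°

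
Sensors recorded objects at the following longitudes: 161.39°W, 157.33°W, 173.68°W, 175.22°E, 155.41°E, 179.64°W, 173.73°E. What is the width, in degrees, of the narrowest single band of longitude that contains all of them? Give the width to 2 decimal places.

47.26°

Sort the longitudes: -179.64°, -173.68°, -161.39°, -157.33°, +155.41°, +173.73°, +175.22°.
Eastward gaps between consecutive values (wrapping around): 5.96°, 12.29°, 4.06°, 312.74°, 18.32°, 1.49°, 5.14°.
Largest gap = 312.74° ⇒ minimal covering band is its complement: 360° − 312.74° = 47.26°.
Band runs from +155.41° eastward to -157.33°, crossing the antimeridian.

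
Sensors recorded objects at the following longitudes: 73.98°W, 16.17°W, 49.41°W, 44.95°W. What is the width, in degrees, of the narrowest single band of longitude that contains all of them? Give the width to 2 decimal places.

57.81°

Sort the longitudes: -73.98°, -49.41°, -44.95°, -16.17°.
Eastward gaps between consecutive values (wrapping around): 24.57°, 4.46°, 28.78°, 302.19°.
Largest gap = 302.19° ⇒ minimal covering band is its complement: 360° − 302.19° = 57.81°.
Band runs from -73.98° eastward to -16.17°.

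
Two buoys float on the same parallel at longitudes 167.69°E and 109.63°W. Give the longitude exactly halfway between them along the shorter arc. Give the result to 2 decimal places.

150.97°W

Signed shortest Δλ from +167.69° to -109.63° is +82.68°.
Midpoint longitude = +167.69° + (+82.68°)/2 = +167.69° + 41.34° = +209.03°.
Normalise into (−180°, 180°]: -150.97°.
(The naïve average (+167.69 + -109.63)/2 = 29.03° is on the wrong side of the globe.)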